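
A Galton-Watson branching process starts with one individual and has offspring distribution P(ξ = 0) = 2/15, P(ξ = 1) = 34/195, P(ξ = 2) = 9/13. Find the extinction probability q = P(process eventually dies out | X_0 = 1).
q = 26/135

The pgf is f(s) = 2/15 + 34/195·s + 9/13·s². The extinction probability q is the smallest fixed point of f in [0, 1]. Setting s = f(s):
  9/13·s² + (34/195 − 1)·s + 2/15 = 0
  9/13·s² − (2/15 + 9/13)·s + 2/15 = 0
which factors as (s − 1)·(9/13·s − 2/15) = 0, giving roots s = 1 and s = (2/15)/(9/13) = 26/135.
Mean offspring μ = 34/195 + 2·9/13 = 304/195 > 1 (supercritical), so q < 1. The extinction probability is the smaller root: q = (2/15)/(9/13) = 26/135.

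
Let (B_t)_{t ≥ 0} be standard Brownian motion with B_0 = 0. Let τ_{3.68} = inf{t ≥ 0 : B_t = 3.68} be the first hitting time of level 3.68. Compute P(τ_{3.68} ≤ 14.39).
P(τ_{3.68} ≤ 14.39) = 2(1 − Φ(3.68/√14.39)) = 2(1 − Φ(0.9701)) ≈ 0.3320

By the reflection principle for standard BM, P(τ_b ≤ t) = 2 · P(B_t ≥ b). Since B_t ~ N(0, t), P(B_t ≥ 3.68) = 1 − Φ(3.68/√t) = 1 − Φ(3.68/√14.39) = 1 − Φ(0.9701) ≈ 0.16600. Doubling: P(τ_{3.68} ≤ 14.39) ≈ 2 · 0.16600 = 0.33200 ≈ 0.3320.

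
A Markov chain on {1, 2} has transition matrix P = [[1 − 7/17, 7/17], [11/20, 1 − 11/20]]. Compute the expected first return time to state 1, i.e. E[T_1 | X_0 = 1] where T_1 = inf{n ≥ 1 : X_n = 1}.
E[T_1 | X_0 = 1] = 1/π_1 = 327/187

For an irreducible recurrent Markov chain with stationary distribution π, E[T_i | X_0 = i] = 1/π_i (Kac's formula). Here π_1 = (11/20)/(7/17 + 11/20) = (11/20)/(327/340) = 187/327, so E[T_1 | X_0 = 1] = 1/π_1 = (7/17 + 11/20)/(11/20) = (327/340)/(11/20) = 327/187.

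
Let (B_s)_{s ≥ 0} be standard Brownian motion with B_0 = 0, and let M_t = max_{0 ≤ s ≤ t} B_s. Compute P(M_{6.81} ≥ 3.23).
P(M_{6.81} ≥ 3.23) = 2·P(B_{6.81} ≥ 3.23) = 2(1 − Φ(3.23/√6.81)) ≈ 0.2158

By the reflection principle for Brownian motion, P(M_t ≥ a) = 2 · P(B_t ≥ a) for a ≥ 0. Since B_t ~ N(0, t), P(B_t ≥ 3.23) = 1 − Φ(3.23/√t) = 1 − Φ(3.23/√6.81) = 1 − Φ(1.2377). So
  P(M_{6.81} ≥ 3.23) = 2(1 − Φ(1.2377)) ≈ 0.2158.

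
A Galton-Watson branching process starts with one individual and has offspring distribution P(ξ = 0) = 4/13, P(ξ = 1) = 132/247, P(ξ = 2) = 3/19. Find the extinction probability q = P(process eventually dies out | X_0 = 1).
q = 1

Mean offspring μ = 0·4/13 + 1·132/247 + 2·3/19 = 210/247 ≤ 1. For μ ≤ 1 with offspring not concentrated at 1, the Galton-Watson process goes extinct almost surely, so q = 1.
(Algebraic check: The pgf is f(s) = 4/13 + 132/247·s + 3/19·s². The extinction probability q is the smallest fixed point of f in [0, 1]. Setting s = f(s):
  3/19·s² + (132/247 − 1)·s + 4/13 = 0
  3/19·s² − (4/13 + 3/19)·s + 4/13 = 0
which factors as (s − 1)·(3/19·s − 4/13) = 0, giving roots s = 1 and s = (4/13)/(3/19) = 76/39. Since 76/39 ≥ 1, the smallest root in [0, 1] is s = 1.)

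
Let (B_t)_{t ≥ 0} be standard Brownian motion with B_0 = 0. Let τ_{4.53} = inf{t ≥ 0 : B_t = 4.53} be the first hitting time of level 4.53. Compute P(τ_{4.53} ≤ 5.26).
P(τ_{4.53} ≤ 5.26) = 2(1 − Φ(4.53/√5.26)) = 2(1 − Φ(1.9752)) ≈ 0.0482

By the reflection principle for standard BM, P(τ_b ≤ t) = 2 · P(B_t ≥ b). Since B_t ~ N(0, t), P(B_t ≥ 4.53) = 1 − Φ(4.53/√t) = 1 − Φ(4.53/√5.26) = 1 − Φ(1.9752) ≈ 0.02412. Doubling: P(τ_{4.53} ≤ 5.26) ≈ 2 · 0.02412 = 0.04824 ≈ 0.0482.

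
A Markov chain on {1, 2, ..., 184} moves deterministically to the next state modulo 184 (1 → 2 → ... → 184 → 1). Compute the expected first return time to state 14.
E[T_14 | X_0 = 14] = 184

The chain cycles deterministically, so starting at state 14 it returns in exactly 184 steps. Equivalently, the stationary distribution is uniform π_j = 1/184 for every state j, so by Kac's formula E[T_14] = 1/π_14 = 184.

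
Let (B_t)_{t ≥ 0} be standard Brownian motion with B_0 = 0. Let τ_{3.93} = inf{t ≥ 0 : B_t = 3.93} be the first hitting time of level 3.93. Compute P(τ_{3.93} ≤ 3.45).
P(τ_{3.93} ≤ 3.45) = 2(1 − Φ(3.93/√3.45)) = 2(1 − Φ(2.1158)) ≈ 0.0344

By the reflection principle for standard BM, P(τ_b ≤ t) = 2 · P(B_t ≥ b). Since B_t ~ N(0, t), P(B_t ≥ 3.93) = 1 − Φ(3.93/√t) = 1 − Φ(3.93/√3.45) = 1 − Φ(2.1158) ≈ 0.01718. Doubling: P(τ_{3.93} ≤ 3.45) ≈ 2 · 0.01718 = 0.03436 ≈ 0.0344.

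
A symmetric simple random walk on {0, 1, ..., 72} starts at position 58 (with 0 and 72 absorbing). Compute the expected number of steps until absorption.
E[τ | X_0 = 58] = 812

Let v_k = E[τ | X_0 = k]. Boundary: v_0 = v_72 = 0. Recurrence: v_k = 1 + (v_{k-1} + v_{k+1})/2 for 1 ≤ k ≤ 71. The particular solution to v_k − (v_{k-1} + v_{k+1})/2 = 1 is v_k = −k^2. Adding homogeneous solution A + B k and matching boundaries gives v_k = k (72 − k). Substituting k = 58: v_58 = 58 · 14 = 812.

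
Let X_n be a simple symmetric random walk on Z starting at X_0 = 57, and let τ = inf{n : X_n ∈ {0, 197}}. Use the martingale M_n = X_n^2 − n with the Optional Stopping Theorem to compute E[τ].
E[τ] = 7980

M_n = X_n^2 − n is a martingale (since E[X_{n+1}^2 | F_n] = X_n^2 + 1). By OST (τ has finite mean in a bounded region), E[M_τ] = E[M_0] = X_0^2 − 0 = 57^2 = 3249. Also E[M_τ] = E[X_τ^2] − E[τ]. The walk exits at 0 or 197, with P(hit 197 first) = 57/197, so E[X_τ^2] = 197^2 · 57/197 + 0 = 11229. Thus E[τ] = E[X_τ^2] − E[M_τ] = 11229 − 3249 = 7980 = 57(197 − 57) = 7980.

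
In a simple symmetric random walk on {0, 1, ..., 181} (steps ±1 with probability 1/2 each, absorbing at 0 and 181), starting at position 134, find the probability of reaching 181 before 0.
P(hit 181 before 0) = 134/181

Let u_k = P(hit 181 before 0 | start at k). Then u_0 = 0, u_181 = 1, and u_k = u_{k-1}/2 + u_{k+1}/2 for 1 ≤ k ≤ 180. This harmonic recurrence is solved by u_k = k/181, giving u_134 = 134/181.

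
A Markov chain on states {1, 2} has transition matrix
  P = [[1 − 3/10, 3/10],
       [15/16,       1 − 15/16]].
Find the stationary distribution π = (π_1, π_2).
π_1 = 25/33, π_2 = 8/33

Solve πP = π with π_1 + π_2 = 1. From πP = π: π_1 · (1 − 3/10) + π_2 · 15/16 = π_1 ⇒ π_2 · 15/16 = π_1 · 3/10 ⇒ π_2/π_1 = (3/10)/(15/16) = 8/25. Together with π_1 + π_2 = 1:
  π_1 = (15/16)/(3/10 + 15/16) = (15/16)/(99/80) = 25/33,
  π_2 = (3/10)/(3/10 + 15/16) = (3/10)/(99/80) = 8/33.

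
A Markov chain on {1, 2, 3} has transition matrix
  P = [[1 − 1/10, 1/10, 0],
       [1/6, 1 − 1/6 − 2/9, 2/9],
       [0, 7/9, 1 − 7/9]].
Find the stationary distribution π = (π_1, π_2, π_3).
π = (35/62, 21/62, 3/31)

This is a birth-death chain on three states, which satisfies detailed balance: π_1 · P_{12} = π_2 · P_{21} and π_2 · P_{23} = π_3 · P_{32}.
From π_1 · 1/10 = π_2 · 1/6: π_2/π_1 = (1/10)/(1/6) = 3/5.
From π_2 · 2/9 = π_3 · 7/9: π_3/π_2 = (2/9)/(7/9) = 2/7.
Take π_1 proportional to 1; then unnormalized π = (1, 3/5, 6/35). Normalize by dividing by the sum 62/35:
  π = (35/62, 21/62, 3/31).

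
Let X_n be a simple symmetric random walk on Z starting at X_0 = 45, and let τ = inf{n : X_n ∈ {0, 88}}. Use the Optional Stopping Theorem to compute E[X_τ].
E[X_τ] = 45

X_n is a martingale and τ is a bounded-mean stopping time (indeed τ is finite a.s. with bounded expectation since the walk is in a bounded region). By the OST, E[X_τ] = E[X_0] = 45. Equivalently: E[X_τ] = 88 · P(hit 88 first) + 0 · P(hit 0 first) = 88 · (45/88) = 45.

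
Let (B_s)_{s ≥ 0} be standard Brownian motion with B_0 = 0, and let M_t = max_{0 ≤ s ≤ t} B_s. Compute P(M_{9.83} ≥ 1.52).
P(M_{9.83} ≥ 1.52) = 2·P(B_{9.83} ≥ 1.52) = 2(1 − Φ(1.52/√9.83)) ≈ 0.6278

By the reflection principle for Brownian motion, P(M_t ≥ a) = 2 · P(B_t ≥ a) for a ≥ 0. Since B_t ~ N(0, t), P(B_t ≥ 1.52) = 1 − Φ(1.52/√t) = 1 − Φ(1.52/√9.83) = 1 − Φ(0.4848). So
  P(M_{9.83} ≥ 1.52) = 2(1 − Φ(0.4848)) ≈ 0.6278.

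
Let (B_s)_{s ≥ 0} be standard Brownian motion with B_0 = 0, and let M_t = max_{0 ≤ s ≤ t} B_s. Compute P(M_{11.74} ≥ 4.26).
P(M_{11.74} ≥ 4.26) = 2·P(B_{11.74} ≥ 4.26) = 2(1 − Φ(4.26/√11.74)) ≈ 0.2138

By the reflection principle for Brownian motion, P(M_t ≥ a) = 2 · P(B_t ≥ a) for a ≥ 0. Since B_t ~ N(0, t), P(B_t ≥ 4.26) = 1 − Φ(4.26/√t) = 1 − Φ(4.26/√11.74) = 1 − Φ(1.2433). So
  P(M_{11.74} ≥ 4.26) = 2(1 − Φ(1.2433)) ≈ 0.2138.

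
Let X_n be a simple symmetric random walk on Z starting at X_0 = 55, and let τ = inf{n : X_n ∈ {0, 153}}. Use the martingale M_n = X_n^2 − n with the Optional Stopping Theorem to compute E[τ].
E[τ] = 5390

M_n = X_n^2 − n is a martingale (since E[X_{n+1}^2 | F_n] = X_n^2 + 1). By OST (τ has finite mean in a bounded region), E[M_τ] = E[M_0] = X_0^2 − 0 = 55^2 = 3025. Also E[M_τ] = E[X_τ^2] − E[τ]. The walk exits at 0 or 153, with P(hit 153 first) = 55/153, so E[X_τ^2] = 153^2 · 55/153 + 0 = 8415. Thus E[τ] = E[X_τ^2] − E[M_τ] = 8415 − 3025 = 5390 = 55(153 − 55) = 5390.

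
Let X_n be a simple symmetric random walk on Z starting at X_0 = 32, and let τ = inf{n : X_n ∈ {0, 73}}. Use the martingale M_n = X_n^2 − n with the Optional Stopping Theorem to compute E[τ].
E[τ] = 1312

M_n = X_n^2 − n is a martingale (since E[X_{n+1}^2 | F_n] = X_n^2 + 1). By OST (τ has finite mean in a bounded region), E[M_τ] = E[M_0] = X_0^2 − 0 = 32^2 = 1024. Also E[M_τ] = E[X_τ^2] − E[τ]. The walk exits at 0 or 73, with P(hit 73 first) = 32/73, so E[X_τ^2] = 73^2 · 32/73 + 0 = 2336. Thus E[τ] = E[X_τ^2] − E[M_τ] = 2336 − 1024 = 1312 = 32(73 − 32) = 1312.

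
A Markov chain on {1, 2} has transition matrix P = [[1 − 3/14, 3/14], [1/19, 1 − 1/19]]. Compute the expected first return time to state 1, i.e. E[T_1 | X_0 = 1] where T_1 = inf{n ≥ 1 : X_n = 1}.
E[T_1 | X_0 = 1] = 1/π_1 = 71/14

For an irreducible recurrent Markov chain with stationary distribution π, E[T_i | X_0 = i] = 1/π_i (Kac's formula). Here π_1 = (1/19)/(3/14 + 1/19) = (1/19)/(71/266) = 14/71, so E[T_1 | X_0 = 1] = 1/π_1 = (3/14 + 1/19)/(1/19) = (71/266)/(1/19) = 71/14.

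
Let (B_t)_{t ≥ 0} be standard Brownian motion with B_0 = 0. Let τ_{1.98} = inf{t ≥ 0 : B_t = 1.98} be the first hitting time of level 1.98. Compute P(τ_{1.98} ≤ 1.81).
P(τ_{1.98} ≤ 1.81) = 2(1 − Φ(1.98/√1.81)) = 2(1 − Φ(1.4717)) ≈ 0.1411

By the reflection principle for standard BM, P(τ_b ≤ t) = 2 · P(B_t ≥ b). Since B_t ~ N(0, t), P(B_t ≥ 1.98) = 1 − Φ(1.98/√t) = 1 − Φ(1.98/√1.81) = 1 − Φ(1.4717) ≈ 0.07055. Doubling: P(τ_{1.98} ≤ 1.81) ≈ 2 · 0.07055 = 0.14110 ≈ 0.1411.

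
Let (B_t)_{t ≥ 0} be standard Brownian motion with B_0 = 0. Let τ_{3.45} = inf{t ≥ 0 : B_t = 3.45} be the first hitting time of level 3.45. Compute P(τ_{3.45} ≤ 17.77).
P(τ_{3.45} ≤ 17.77) = 2(1 − Φ(3.45/√17.77)) = 2(1 − Φ(0.8184)) ≈ 0.4131

By the reflection principle for standard BM, P(τ_b ≤ t) = 2 · P(B_t ≥ b). Since B_t ~ N(0, t), P(B_t ≥ 3.45) = 1 − Φ(3.45/√t) = 1 − Φ(3.45/√17.77) = 1 − Φ(0.8184) ≈ 0.20656. Doubling: P(τ_{3.45} ≤ 17.77) ≈ 2 · 0.20656 = 0.41312 ≈ 0.4131.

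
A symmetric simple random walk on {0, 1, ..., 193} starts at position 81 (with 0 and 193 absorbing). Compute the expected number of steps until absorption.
E[τ | X_0 = 81] = 9072

Let v_k = E[τ | X_0 = k]. Boundary: v_0 = v_193 = 0. Recurrence: v_k = 1 + (v_{k-1} + v_{k+1})/2 for 1 ≤ k ≤ 192. The particular solution to v_k − (v_{k-1} + v_{k+1})/2 = 1 is v_k = −k^2. Adding homogeneous solution A + B k and matching boundaries gives v_k = k (193 − k). Substituting k = 81: v_81 = 81 · 112 = 9072.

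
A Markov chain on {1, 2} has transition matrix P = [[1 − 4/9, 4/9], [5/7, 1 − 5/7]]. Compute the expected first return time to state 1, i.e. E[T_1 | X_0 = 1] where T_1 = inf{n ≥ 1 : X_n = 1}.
E[T_1 | X_0 = 1] = 1/π_1 = 73/45

For an irreducible recurrent Markov chain with stationary distribution π, E[T_i | X_0 = i] = 1/π_i (Kac's formula). Here π_1 = (5/7)/(4/9 + 5/7) = (5/7)/(73/63) = 45/73, so E[T_1 | X_0 = 1] = 1/π_1 = (4/9 + 5/7)/(5/7) = (73/63)/(5/7) = 73/45.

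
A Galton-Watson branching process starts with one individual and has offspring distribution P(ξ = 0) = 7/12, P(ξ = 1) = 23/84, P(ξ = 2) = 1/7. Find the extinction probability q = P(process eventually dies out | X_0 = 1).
q = 1

Mean offspring μ = 0·7/12 + 1·23/84 + 2·1/7 = 47/84 ≤ 1. For μ ≤ 1 with offspring not concentrated at 1, the Galton-Watson process goes extinct almost surely, so q = 1.
(Algebraic check: The pgf is f(s) = 7/12 + 23/84·s + 1/7·s². The extinction probability q is the smallest fixed point of f in [0, 1]. Setting s = f(s):
  1/7·s² + (23/84 − 1)·s + 7/12 = 0
  1/7·s² − (7/12 + 1/7)·s + 7/12 = 0
which factors as (s − 1)·(1/7·s − 7/12) = 0, giving roots s = 1 and s = (7/12)/(1/7) = 49/12. Since 49/12 ≥ 1, the smallest root in [0, 1] is s = 1.)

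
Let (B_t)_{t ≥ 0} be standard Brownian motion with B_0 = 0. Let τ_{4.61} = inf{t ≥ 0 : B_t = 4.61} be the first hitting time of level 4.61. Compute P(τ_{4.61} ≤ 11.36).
P(τ_{4.61} ≤ 11.36) = 2(1 − Φ(4.61/√11.36)) = 2(1 − Φ(1.3678)) ≈ 0.1714

By the reflection principle for standard BM, P(τ_b ≤ t) = 2 · P(B_t ≥ b). Since B_t ~ N(0, t), P(B_t ≥ 4.61) = 1 − Φ(4.61/√t) = 1 − Φ(4.61/√11.36) = 1 − Φ(1.3678) ≈ 0.08569. Doubling: P(τ_{4.61} ≤ 11.36) ≈ 2 · 0.08569 = 0.17138 ≈ 0.1714.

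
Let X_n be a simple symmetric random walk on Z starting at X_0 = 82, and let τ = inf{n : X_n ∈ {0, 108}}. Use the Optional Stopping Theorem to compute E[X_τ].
E[X_τ] = 82

X_n is a martingale and τ is a bounded-mean stopping time (indeed τ is finite a.s. with bounded expectation since the walk is in a bounded region). By the OST, E[X_τ] = E[X_0] = 82. Equivalently: E[X_τ] = 108 · P(hit 108 first) + 0 · P(hit 0 first) = 108 · (82/108) = 82.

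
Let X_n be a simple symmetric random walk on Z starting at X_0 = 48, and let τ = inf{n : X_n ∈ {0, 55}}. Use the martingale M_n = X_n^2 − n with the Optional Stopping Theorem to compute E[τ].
E[τ] = 336

M_n = X_n^2 − n is a martingale (since E[X_{n+1}^2 | F_n] = X_n^2 + 1). By OST (τ has finite mean in a bounded region), E[M_τ] = E[M_0] = X_0^2 − 0 = 48^2 = 2304. Also E[M_τ] = E[X_τ^2] − E[τ]. The walk exits at 0 or 55, with P(hit 55 first) = 48/55, so E[X_τ^2] = 55^2 · 48/55 + 0 = 2640. Thus E[τ] = E[X_τ^2] − E[M_τ] = 2640 − 2304 = 336 = 48(55 − 48) = 336.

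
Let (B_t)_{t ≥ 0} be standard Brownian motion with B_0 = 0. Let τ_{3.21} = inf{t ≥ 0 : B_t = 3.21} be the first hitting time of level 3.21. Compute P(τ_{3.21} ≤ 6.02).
P(τ_{3.21} ≤ 6.02) = 2(1 − Φ(3.21/√6.02)) = 2(1 − Φ(1.3083)) ≈ 0.1908

By the reflection principle for standard BM, P(τ_b ≤ t) = 2 · P(B_t ≥ b). Since B_t ~ N(0, t), P(B_t ≥ 3.21) = 1 − Φ(3.21/√t) = 1 − Φ(3.21/√6.02) = 1 − Φ(1.3083) ≈ 0.09539. Doubling: P(τ_{3.21} ≤ 6.02) ≈ 2 · 0.09539 = 0.19078 ≈ 0.1908.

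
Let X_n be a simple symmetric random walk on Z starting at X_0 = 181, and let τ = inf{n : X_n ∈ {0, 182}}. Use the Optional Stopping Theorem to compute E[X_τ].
E[X_τ] = 181

X_n is a martingale and τ is a bounded-mean stopping time (indeed τ is finite a.s. with bounded expectation since the walk is in a bounded region). By the OST, E[X_τ] = E[X_0] = 181. Equivalently: E[X_τ] = 182 · P(hit 182 first) + 0 · P(hit 0 first) = 182 · (181/182) = 181.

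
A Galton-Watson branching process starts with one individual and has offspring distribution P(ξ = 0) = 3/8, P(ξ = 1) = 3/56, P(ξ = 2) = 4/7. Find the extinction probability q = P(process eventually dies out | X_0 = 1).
q = 21/32

The pgf is f(s) = 3/8 + 3/56·s + 4/7·s². The extinction probability q is the smallest fixed point of f in [0, 1]. Setting s = f(s):
  4/7·s² + (3/56 − 1)·s + 3/8 = 0
  4/7·s² − (3/8 + 4/7)·s + 3/8 = 0
which factors as (s − 1)·(4/7·s − 3/8) = 0, giving roots s = 1 and s = (3/8)/(4/7) = 21/32.
Mean offspring μ = 3/56 + 2·4/7 = 67/56 > 1 (supercritical), so q < 1. The extinction probability is the smaller root: q = (3/8)/(4/7) = 21/32.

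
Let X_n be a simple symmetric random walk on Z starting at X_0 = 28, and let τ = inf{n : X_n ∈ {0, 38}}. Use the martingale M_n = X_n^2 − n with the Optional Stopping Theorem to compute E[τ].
E[τ] = 280

M_n = X_n^2 − n is a martingale (since E[X_{n+1}^2 | F_n] = X_n^2 + 1). By OST (τ has finite mean in a bounded region), E[M_τ] = E[M_0] = X_0^2 − 0 = 28^2 = 784. Also E[M_τ] = E[X_τ^2] − E[τ]. The walk exits at 0 or 38, with P(hit 38 first) = 28/38, so E[X_τ^2] = 38^2 · 28/38 + 0 = 1064. Thus E[τ] = E[X_τ^2] − E[M_τ] = 1064 − 784 = 280 = 28(38 − 28) = 280.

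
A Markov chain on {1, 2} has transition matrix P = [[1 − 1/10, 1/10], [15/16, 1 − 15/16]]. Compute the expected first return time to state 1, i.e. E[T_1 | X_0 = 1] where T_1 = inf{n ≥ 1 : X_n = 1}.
E[T_1 | X_0 = 1] = 1/π_1 = 83/75

For an irreducible recurrent Markov chain with stationary distribution π, E[T_i | X_0 = i] = 1/π_i (Kac's formula). Here π_1 = (15/16)/(1/10 + 15/16) = (15/16)/(83/80) = 75/83, so E[T_1 | X_0 = 1] = 1/π_1 = (1/10 + 15/16)/(15/16) = (83/80)/(15/16) = 83/75.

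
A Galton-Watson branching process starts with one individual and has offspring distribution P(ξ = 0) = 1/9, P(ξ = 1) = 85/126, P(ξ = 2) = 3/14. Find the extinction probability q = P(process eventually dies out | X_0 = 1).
q = 14/27

The pgf is f(s) = 1/9 + 85/126·s + 3/14·s². The extinction probability q is the smallest fixed point of f in [0, 1]. Setting s = f(s):
  3/14·s² + (85/126 − 1)·s + 1/9 = 0
  3/14·s² − (1/9 + 3/14)·s + 1/9 = 0
which factors as (s − 1)·(3/14·s − 1/9) = 0, giving roots s = 1 and s = (1/9)/(3/14) = 14/27.
Mean offspring μ = 85/126 + 2·3/14 = 139/126 > 1 (supercritical), so q < 1. The extinction probability is the smaller root: q = (1/9)/(3/14) = 14/27.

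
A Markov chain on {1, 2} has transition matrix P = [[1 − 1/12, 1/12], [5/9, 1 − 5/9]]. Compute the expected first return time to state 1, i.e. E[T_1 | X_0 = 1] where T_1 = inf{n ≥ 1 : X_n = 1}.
E[T_1 | X_0 = 1] = 1/π_1 = 23/20

For an irreducible recurrent Markov chain with stationary distribution π, E[T_i | X_0 = i] = 1/π_i (Kac's formula). Here π_1 = (5/9)/(1/12 + 5/9) = (5/9)/(23/36) = 20/23, so E[T_1 | X_0 = 1] = 1/π_1 = (1/12 + 5/9)/(5/9) = (23/36)/(5/9) = 23/20.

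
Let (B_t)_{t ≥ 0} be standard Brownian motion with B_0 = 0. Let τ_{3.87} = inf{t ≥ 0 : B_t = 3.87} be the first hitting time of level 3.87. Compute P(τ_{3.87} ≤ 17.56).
P(τ_{3.87} ≤ 17.56) = 2(1 − Φ(3.87/√17.56)) = 2(1 − Φ(0.9235)) ≈ 0.3557

By the reflection principle for standard BM, P(τ_b ≤ t) = 2 · P(B_t ≥ b). Since B_t ~ N(0, t), P(B_t ≥ 3.87) = 1 − Φ(3.87/√t) = 1 − Φ(3.87/√17.56) = 1 − Φ(0.9235) ≈ 0.17787. Doubling: P(τ_{3.87} ≤ 17.56) ≈ 2 · 0.17787 = 0.35574 ≈ 0.3557.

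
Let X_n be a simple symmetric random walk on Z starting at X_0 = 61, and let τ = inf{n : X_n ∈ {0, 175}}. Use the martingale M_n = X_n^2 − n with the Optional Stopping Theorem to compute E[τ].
E[τ] = 6954

M_n = X_n^2 − n is a martingale (since E[X_{n+1}^2 | F_n] = X_n^2 + 1). By OST (τ has finite mean in a bounded region), E[M_τ] = E[M_0] = X_0^2 − 0 = 61^2 = 3721. Also E[M_τ] = E[X_τ^2] − E[τ]. The walk exits at 0 or 175, with P(hit 175 first) = 61/175, so E[X_τ^2] = 175^2 · 61/175 + 0 = 10675. Thus E[τ] = E[X_τ^2] − E[M_τ] = 10675 − 3721 = 6954 = 61(175 − 61) = 6954.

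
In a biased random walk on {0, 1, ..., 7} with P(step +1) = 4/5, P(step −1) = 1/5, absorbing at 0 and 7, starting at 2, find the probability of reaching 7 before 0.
P(hit 7 before 0) = (1 − (1/4)^2) / (1 − (1/4)^7) = 5120/5461

Let u_k denote P(reach 7 before 0 | start at k). Boundary: u_0 = 0, u_7 = 1. Recurrence: u_k = 4/5·u_{k+1} + 1/5·u_{k-1} for 1 ≤ k ≤ 6. Try u_k = A + B·r^k with r = q/p = (1/5)/(4/5) = 1/4. Substitution satisfies the recurrence; boundary conditions give:
  u_k = (1 − r^k) / (1 − r^N) = (1 − (1/4)^2) / (1 − (1/4)^7) = 5120/5461.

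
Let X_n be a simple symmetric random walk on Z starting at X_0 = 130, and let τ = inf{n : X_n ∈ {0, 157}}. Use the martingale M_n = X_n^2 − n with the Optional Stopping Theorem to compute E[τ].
E[τ] = 3510

M_n = X_n^2 − n is a martingale (since E[X_{n+1}^2 | F_n] = X_n^2 + 1). By OST (τ has finite mean in a bounded region), E[M_τ] = E[M_0] = X_0^2 − 0 = 130^2 = 16900. Also E[M_τ] = E[X_τ^2] − E[τ]. The walk exits at 0 or 157, with P(hit 157 first) = 130/157, so E[X_τ^2] = 157^2 · 130/157 + 0 = 20410. Thus E[τ] = E[X_τ^2] − E[M_τ] = 20410 − 16900 = 3510 = 130(157 − 130) = 3510.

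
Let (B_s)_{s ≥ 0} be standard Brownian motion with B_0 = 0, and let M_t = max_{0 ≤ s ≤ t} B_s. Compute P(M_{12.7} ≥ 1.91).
P(M_{12.7} ≥ 1.91) = 2·P(B_{12.7} ≥ 1.91) = 2(1 − Φ(1.91/√12.7)) ≈ 0.5920

By the reflection principle for Brownian motion, P(M_t ≥ a) = 2 · P(B_t ≥ a) for a ≥ 0. Since B_t ~ N(0, t), P(B_t ≥ 1.91) = 1 − Φ(1.91/√t) = 1 − Φ(1.91/√12.7) = 1 − Φ(0.5360). So
  P(M_{12.7} ≥ 1.91) = 2(1 − Φ(0.5360)) ≈ 0.5920.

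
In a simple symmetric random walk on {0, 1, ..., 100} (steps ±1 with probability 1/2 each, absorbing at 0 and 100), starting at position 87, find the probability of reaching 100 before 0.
P(hit 100 before 0) = 87/100

Let u_k = P(hit 100 before 0 | start at k). Then u_0 = 0, u_100 = 1, and u_k = u_{k-1}/2 + u_{k+1}/2 for 1 ≤ k ≤ 99. This harmonic recurrence is solved by u_k = k/100, giving u_87 = 87/100.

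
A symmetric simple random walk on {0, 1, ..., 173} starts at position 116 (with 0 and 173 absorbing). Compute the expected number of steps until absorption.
E[τ | X_0 = 116] = 6612

Let v_k = E[τ | X_0 = k]. Boundary: v_0 = v_173 = 0. Recurrence: v_k = 1 + (v_{k-1} + v_{k+1})/2 for 1 ≤ k ≤ 172. The particular solution to v_k − (v_{k-1} + v_{k+1})/2 = 1 is v_k = −k^2. Adding homogeneous solution A + B k and matching boundaries gives v_k = k (173 − k). Substituting k = 116: v_116 = 116 · 57 = 6612.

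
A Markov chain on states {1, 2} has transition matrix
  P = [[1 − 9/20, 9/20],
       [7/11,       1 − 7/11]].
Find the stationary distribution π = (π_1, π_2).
π_1 = 140/239, π_2 = 99/239

Solve πP = π with π_1 + π_2 = 1. From πP = π: π_1 · (1 − 9/20) + π_2 · 7/11 = π_1 ⇒ π_2 · 7/11 = π_1 · 9/20 ⇒ π_2/π_1 = (9/20)/(7/11) = 99/140. Together with π_1 + π_2 = 1:
  π_1 = (7/11)/(9/20 + 7/11) = (7/11)/(239/220) = 140/239,
  π_2 = (9/20)/(9/20 + 7/11) = (9/20)/(239/220) = 99/239.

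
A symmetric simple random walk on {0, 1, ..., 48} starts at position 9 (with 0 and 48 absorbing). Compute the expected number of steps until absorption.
E[τ | X_0 = 9] = 351

Let v_k = E[τ | X_0 = k]. Boundary: v_0 = v_48 = 0. Recurrence: v_k = 1 + (v_{k-1} + v_{k+1})/2 for 1 ≤ k ≤ 47. The particular solution to v_k − (v_{k-1} + v_{k+1})/2 = 1 is v_k = −k^2. Adding homogeneous solution A + B k and matching boundaries gives v_k = k (48 − k). Substituting k = 9: v_9 = 9 · 39 = 351.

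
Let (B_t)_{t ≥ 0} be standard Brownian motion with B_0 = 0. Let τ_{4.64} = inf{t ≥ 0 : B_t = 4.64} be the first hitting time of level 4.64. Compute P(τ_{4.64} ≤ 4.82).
P(τ_{4.64} ≤ 4.82) = 2(1 − Φ(4.64/√4.82)) = 2(1 − Φ(2.1135)) ≈ 0.0346

By the reflection principle for standard BM, P(τ_b ≤ t) = 2 · P(B_t ≥ b). Since B_t ~ N(0, t), P(B_t ≥ 4.64) = 1 − Φ(4.64/√t) = 1 − Φ(4.64/√4.82) = 1 − Φ(2.1135) ≈ 0.01728. Doubling: P(τ_{4.64} ≤ 4.82) ≈ 2 · 0.01728 = 0.03456 ≈ 0.0346.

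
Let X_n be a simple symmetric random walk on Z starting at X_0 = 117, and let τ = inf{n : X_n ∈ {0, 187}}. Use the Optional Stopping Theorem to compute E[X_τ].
E[X_τ] = 117

X_n is a martingale and τ is a bounded-mean stopping time (indeed τ is finite a.s. with bounded expectation since the walk is in a bounded region). By the OST, E[X_τ] = E[X_0] = 117. Equivalently: E[X_τ] = 187 · P(hit 187 first) + 0 · P(hit 0 first) = 187 · (117/187) = 117.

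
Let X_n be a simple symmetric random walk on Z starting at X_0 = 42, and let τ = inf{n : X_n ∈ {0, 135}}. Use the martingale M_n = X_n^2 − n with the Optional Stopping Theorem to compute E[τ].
E[τ] = 3906

M_n = X_n^2 − n is a martingale (since E[X_{n+1}^2 | F_n] = X_n^2 + 1). By OST (τ has finite mean in a bounded region), E[M_τ] = E[M_0] = X_0^2 − 0 = 42^2 = 1764. Also E[M_τ] = E[X_τ^2] − E[τ]. The walk exits at 0 or 135, with P(hit 135 first) = 42/135, so E[X_τ^2] = 135^2 · 42/135 + 0 = 5670. Thus E[τ] = E[X_τ^2] − E[M_τ] = 5670 − 1764 = 3906 = 42(135 − 42) = 3906.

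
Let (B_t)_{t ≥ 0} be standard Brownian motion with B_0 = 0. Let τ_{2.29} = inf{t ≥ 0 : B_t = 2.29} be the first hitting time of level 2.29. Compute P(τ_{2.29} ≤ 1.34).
P(τ_{2.29} ≤ 1.34) = 2(1 − Φ(2.29/√1.34)) = 2(1 − Φ(1.9783)) ≈ 0.0479

By the reflection principle for standard BM, P(τ_b ≤ t) = 2 · P(B_t ≥ b). Since B_t ~ N(0, t), P(B_t ≥ 2.29) = 1 − Φ(2.29/√t) = 1 − Φ(2.29/√1.34) = 1 − Φ(1.9783) ≈ 0.02395. Doubling: P(τ_{2.29} ≤ 1.34) ≈ 2 · 0.02395 = 0.04790 ≈ 0.0479.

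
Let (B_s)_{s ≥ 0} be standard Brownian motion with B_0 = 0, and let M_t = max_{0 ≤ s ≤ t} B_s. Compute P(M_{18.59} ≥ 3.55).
P(M_{18.59} ≥ 3.55) = 2·P(B_{18.59} ≥ 3.55) = 2(1 − Φ(3.55/√18.59)) ≈ 0.4103

By the reflection principle for Brownian motion, P(M_t ≥ a) = 2 · P(B_t ≥ a) for a ≥ 0. Since B_t ~ N(0, t), P(B_t ≥ 3.55) = 1 − Φ(3.55/√t) = 1 − Φ(3.55/√18.59) = 1 − Φ(0.8234). So
  P(M_{18.59} ≥ 3.55) = 2(1 − Φ(0.8234)) ≈ 0.4103.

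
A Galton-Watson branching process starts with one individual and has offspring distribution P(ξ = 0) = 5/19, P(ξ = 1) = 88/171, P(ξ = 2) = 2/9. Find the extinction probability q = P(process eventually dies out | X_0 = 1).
q = 1

Mean offspring μ = 0·5/19 + 1·88/171 + 2·2/9 = 164/171 ≤ 1. For μ ≤ 1 with offspring not concentrated at 1, the Galton-Watson process goes extinct almost surely, so q = 1.
(Algebraic check: The pgf is f(s) = 5/19 + 88/171·s + 2/9·s². The extinction probability q is the smallest fixed point of f in [0, 1]. Setting s = f(s):
  2/9·s² + (88/171 − 1)·s + 5/19 = 0
  2/9·s² − (5/19 + 2/9)·s + 5/19 = 0
which factors as (s − 1)·(2/9·s − 5/19) = 0, giving roots s = 1 and s = (5/19)/(2/9) = 45/38. Since 45/38 ≥ 1, the smallest root in [0, 1] is s = 1.)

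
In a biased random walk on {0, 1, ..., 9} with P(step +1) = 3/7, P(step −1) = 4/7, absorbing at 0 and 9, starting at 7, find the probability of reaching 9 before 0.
P(hit 9 before 0) = (1 − (4/3)^7) / (1 − (4/3)^9) = 127773/242461

Let u_k denote P(reach 9 before 0 | start at k). Boundary: u_0 = 0, u_9 = 1. Recurrence: u_k = 3/7·u_{k+1} + 4/7·u_{k-1} for 1 ≤ k ≤ 8. Try u_k = A + B·r^k with r = q/p = (4/7)/(3/7) = 4/3. Substitution satisfies the recurrence; boundary conditions give:
  u_k = (1 − r^k) / (1 − r^N) = (1 − (4/3)^7) / (1 − (4/3)^9) = 127773/242461.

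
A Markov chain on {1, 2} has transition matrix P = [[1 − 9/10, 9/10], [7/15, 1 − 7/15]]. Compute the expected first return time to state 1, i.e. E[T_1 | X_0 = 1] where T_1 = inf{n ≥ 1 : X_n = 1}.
E[T_1 | X_0 = 1] = 1/π_1 = 41/14

For an irreducible recurrent Markov chain with stationary distribution π, E[T_i | X_0 = i] = 1/π_i (Kac's formula). Here π_1 = (7/15)/(9/10 + 7/15) = (7/15)/(41/30) = 14/41, so E[T_1 | X_0 = 1] = 1/π_1 = (9/10 + 7/15)/(7/15) = (41/30)/(7/15) = 41/14.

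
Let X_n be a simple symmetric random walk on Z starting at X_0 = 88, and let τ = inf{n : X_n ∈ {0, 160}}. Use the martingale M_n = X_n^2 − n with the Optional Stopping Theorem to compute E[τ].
E[τ] = 6336

M_n = X_n^2 − n is a martingale (since E[X_{n+1}^2 | F_n] = X_n^2 + 1). By OST (τ has finite mean in a bounded region), E[M_τ] = E[M_0] = X_0^2 − 0 = 88^2 = 7744. Also E[M_τ] = E[X_τ^2] − E[τ]. The walk exits at 0 or 160, with P(hit 160 first) = 88/160, so E[X_τ^2] = 160^2 · 88/160 + 0 = 14080. Thus E[τ] = E[X_τ^2] − E[M_τ] = 14080 − 7744 = 6336 = 88(160 − 88) = 6336.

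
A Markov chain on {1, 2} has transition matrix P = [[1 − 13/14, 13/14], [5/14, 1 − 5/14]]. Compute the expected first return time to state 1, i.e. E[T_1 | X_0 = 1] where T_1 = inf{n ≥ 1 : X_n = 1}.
E[T_1 | X_0 = 1] = 1/π_1 = 18/5

For an irreducible recurrent Markov chain with stationary distribution π, E[T_i | X_0 = i] = 1/π_i (Kac's formula). Here π_1 = (5/14)/(13/14 + 5/14) = (5/14)/(9/7) = 5/18, so E[T_1 | X_0 = 1] = 1/π_1 = (13/14 + 5/14)/(5/14) = (9/7)/(5/14) = 18/5.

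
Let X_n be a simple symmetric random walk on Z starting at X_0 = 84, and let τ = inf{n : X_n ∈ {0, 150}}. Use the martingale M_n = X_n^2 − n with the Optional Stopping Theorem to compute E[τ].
E[τ] = 5544

M_n = X_n^2 − n is a martingale (since E[X_{n+1}^2 | F_n] = X_n^2 + 1). By OST (τ has finite mean in a bounded region), E[M_τ] = E[M_0] = X_0^2 − 0 = 84^2 = 7056. Also E[M_τ] = E[X_τ^2] − E[τ]. The walk exits at 0 or 150, with P(hit 150 first) = 84/150, so E[X_τ^2] = 150^2 · 84/150 + 0 = 12600. Thus E[τ] = E[X_τ^2] − E[M_τ] = 12600 − 7056 = 5544 = 84(150 − 84) = 5544.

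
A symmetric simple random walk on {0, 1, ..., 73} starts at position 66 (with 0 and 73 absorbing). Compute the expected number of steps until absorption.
E[τ | X_0 = 66] = 462

Let v_k = E[τ | X_0 = k]. Boundary: v_0 = v_73 = 0. Recurrence: v_k = 1 + (v_{k-1} + v_{k+1})/2 for 1 ≤ k ≤ 72. The particular solution to v_k − (v_{k-1} + v_{k+1})/2 = 1 is v_k = −k^2. Adding homogeneous solution A + B k and matching boundaries gives v_k = k (73 − k). Substituting k = 66: v_66 = 66 · 7 = 462.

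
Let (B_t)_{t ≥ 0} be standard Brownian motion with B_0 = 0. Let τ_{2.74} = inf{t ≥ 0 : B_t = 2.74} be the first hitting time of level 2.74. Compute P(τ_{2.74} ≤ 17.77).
P(τ_{2.74} ≤ 17.77) = 2(1 − Φ(2.74/√17.77)) = 2(1 − Φ(0.6500)) ≈ 0.5157

By the reflection principle for standard BM, P(τ_b ≤ t) = 2 · P(B_t ≥ b). Since B_t ~ N(0, t), P(B_t ≥ 2.74) = 1 − Φ(2.74/√t) = 1 − Φ(2.74/√17.77) = 1 − Φ(0.6500) ≈ 0.25785. Doubling: P(τ_{2.74} ≤ 17.77) ≈ 2 · 0.25785 = 0.51570 ≈ 0.5157.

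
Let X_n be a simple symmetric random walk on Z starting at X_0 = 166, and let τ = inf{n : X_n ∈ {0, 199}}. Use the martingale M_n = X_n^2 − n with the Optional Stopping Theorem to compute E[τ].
E[τ] = 5478

M_n = X_n^2 − n is a martingale (since E[X_{n+1}^2 | F_n] = X_n^2 + 1). By OST (τ has finite mean in a bounded region), E[M_τ] = E[M_0] = X_0^2 − 0 = 166^2 = 27556. Also E[M_τ] = E[X_τ^2] − E[τ]. The walk exits at 0 or 199, with P(hit 199 first) = 166/199, so E[X_τ^2] = 199^2 · 166/199 + 0 = 33034. Thus E[τ] = E[X_τ^2] − E[M_τ] = 33034 − 27556 = 5478 = 166(199 − 166) = 5478.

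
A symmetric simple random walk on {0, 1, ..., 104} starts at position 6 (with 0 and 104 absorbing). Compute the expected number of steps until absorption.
E[τ | X_0 = 6] = 588

Let v_k = E[τ | X_0 = k]. Boundary: v_0 = v_104 = 0. Recurrence: v_k = 1 + (v_{k-1} + v_{k+1})/2 for 1 ≤ k ≤ 103. The particular solution to v_k − (v_{k-1} + v_{k+1})/2 = 1 is v_k = −k^2. Adding homogeneous solution A + B k and matching boundaries gives v_k = k (104 − k). Substituting k = 6: v_6 = 6 · 98 = 588.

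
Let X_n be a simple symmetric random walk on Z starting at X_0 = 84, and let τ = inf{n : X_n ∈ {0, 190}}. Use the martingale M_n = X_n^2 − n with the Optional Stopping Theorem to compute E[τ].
E[τ] = 8904

M_n = X_n^2 − n is a martingale (since E[X_{n+1}^2 | F_n] = X_n^2 + 1). By OST (τ has finite mean in a bounded region), E[M_τ] = E[M_0] = X_0^2 − 0 = 84^2 = 7056. Also E[M_τ] = E[X_τ^2] − E[τ]. The walk exits at 0 or 190, with P(hit 190 first) = 84/190, so E[X_τ^2] = 190^2 · 84/190 + 0 = 15960. Thus E[τ] = E[X_τ^2] − E[M_τ] = 15960 − 7056 = 8904 = 84(190 − 84) = 8904.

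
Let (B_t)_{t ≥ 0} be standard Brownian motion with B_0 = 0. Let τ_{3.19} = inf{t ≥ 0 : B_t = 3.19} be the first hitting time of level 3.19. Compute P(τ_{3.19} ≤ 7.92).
P(τ_{3.19} ≤ 7.92) = 2(1 − Φ(3.19/√7.92)) = 2(1 − Φ(1.1335)) ≈ 0.2570

By the reflection principle for standard BM, P(τ_b ≤ t) = 2 · P(B_t ≥ b). Since B_t ~ N(0, t), P(B_t ≥ 3.19) = 1 − Φ(3.19/√t) = 1 − Φ(3.19/√7.92) = 1 − Φ(1.1335) ≈ 0.12850. Doubling: P(τ_{3.19} ≤ 7.92) ≈ 2 · 0.12850 = 0.25700 ≈ 0.2570.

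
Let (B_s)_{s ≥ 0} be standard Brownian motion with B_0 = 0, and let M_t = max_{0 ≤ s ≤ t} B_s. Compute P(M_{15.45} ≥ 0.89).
P(M_{15.45} ≥ 0.89) = 2·P(B_{15.45} ≥ 0.89) = 2(1 − Φ(0.89/√15.45)) ≈ 0.8209

By the reflection principle for Brownian motion, P(M_t ≥ a) = 2 · P(B_t ≥ a) for a ≥ 0. Since B_t ~ N(0, t), P(B_t ≥ 0.89) = 1 − Φ(0.89/√t) = 1 − Φ(0.89/√15.45) = 1 − Φ(0.2264). So
  P(M_{15.45} ≥ 0.89) = 2(1 − Φ(0.2264)) ≈ 0.8209.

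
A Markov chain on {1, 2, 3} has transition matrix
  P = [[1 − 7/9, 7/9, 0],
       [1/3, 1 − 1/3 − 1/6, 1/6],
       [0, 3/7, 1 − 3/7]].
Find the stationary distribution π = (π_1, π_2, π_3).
π = (54/229, 126/229, 49/229)

This is a birth-death chain on three states, which satisfies detailed balance: π_1 · P_{12} = π_2 · P_{21} and π_2 · P_{23} = π_3 · P_{32}.
From π_1 · 7/9 = π_2 · 1/3: π_2/π_1 = (7/9)/(1/3) = 7/3.
From π_2 · 1/6 = π_3 · 3/7: π_3/π_2 = (1/6)/(3/7) = 7/18.
Take π_1 proportional to 1; then unnormalized π = (1, 7/3, 49/54). Normalize by dividing by the sum 229/54:
  π = (54/229, 126/229, 49/229).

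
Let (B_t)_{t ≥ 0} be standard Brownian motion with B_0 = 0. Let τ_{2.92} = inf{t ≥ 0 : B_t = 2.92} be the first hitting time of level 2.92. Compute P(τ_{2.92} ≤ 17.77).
P(τ_{2.92} ≤ 17.77) = 2(1 − Φ(2.92/√17.77)) = 2(1 − Φ(0.6927)) ≈ 0.4885

By the reflection principle for standard BM, P(τ_b ≤ t) = 2 · P(B_t ≥ b). Since B_t ~ N(0, t), P(B_t ≥ 2.92) = 1 − Φ(2.92/√t) = 1 − Φ(2.92/√17.77) = 1 − Φ(0.6927) ≈ 0.24425. Doubling: P(τ_{2.92} ≤ 17.77) ≈ 2 · 0.24425 = 0.48850 ≈ 0.4885.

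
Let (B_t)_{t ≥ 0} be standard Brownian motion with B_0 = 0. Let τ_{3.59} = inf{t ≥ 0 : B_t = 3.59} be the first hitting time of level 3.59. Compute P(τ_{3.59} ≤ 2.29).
P(τ_{3.59} ≤ 2.29) = 2(1 − Φ(3.59/√2.29)) = 2(1 − Φ(2.3723)) ≈ 0.0177

By the reflection principle for standard BM, P(τ_b ≤ t) = 2 · P(B_t ≥ b). Since B_t ~ N(0, t), P(B_t ≥ 3.59) = 1 − Φ(3.59/√t) = 1 − Φ(3.59/√2.29) = 1 − Φ(2.3723) ≈ 0.00884. Doubling: P(τ_{3.59} ≤ 2.29) ≈ 2 · 0.00884 = 0.01768 ≈ 0.0177.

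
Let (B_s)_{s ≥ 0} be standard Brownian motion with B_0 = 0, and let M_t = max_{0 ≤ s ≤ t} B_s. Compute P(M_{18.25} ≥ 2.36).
P(M_{18.25} ≥ 2.36) = 2·P(B_{18.25} ≥ 2.36) = 2(1 − Φ(2.36/√18.25)) ≈ 0.5807

By the reflection principle for Brownian motion, P(M_t ≥ a) = 2 · P(B_t ≥ a) for a ≥ 0. Since B_t ~ N(0, t), P(B_t ≥ 2.36) = 1 − Φ(2.36/√t) = 1 − Φ(2.36/√18.25) = 1 − Φ(0.5524). So
  P(M_{18.25} ≥ 2.36) = 2(1 − Φ(0.5524)) ≈ 0.5807.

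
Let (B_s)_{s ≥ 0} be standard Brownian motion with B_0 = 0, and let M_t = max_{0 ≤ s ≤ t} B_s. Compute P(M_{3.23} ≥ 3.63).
P(M_{3.23} ≥ 3.63) = 2·P(B_{3.23} ≥ 3.63) = 2(1 − Φ(3.63/√3.23)) ≈ 0.0434

By the reflection principle for Brownian motion, P(M_t ≥ a) = 2 · P(B_t ≥ a) for a ≥ 0. Since B_t ~ N(0, t), P(B_t ≥ 3.63) = 1 − Φ(3.63/√t) = 1 − Φ(3.63/√3.23) = 1 − Φ(2.0198). So
  P(M_{3.23} ≥ 3.63) = 2(1 − Φ(2.0198)) ≈ 0.0434.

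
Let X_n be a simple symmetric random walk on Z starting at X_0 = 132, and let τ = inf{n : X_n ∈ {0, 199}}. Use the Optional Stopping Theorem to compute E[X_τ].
E[X_τ] = 132

X_n is a martingale and τ is a bounded-mean stopping time (indeed τ is finite a.s. with bounded expectation since the walk is in a bounded region). By the OST, E[X_τ] = E[X_0] = 132. Equivalently: E[X_τ] = 199 · P(hit 199 first) + 0 · P(hit 0 first) = 199 · (132/199) = 132.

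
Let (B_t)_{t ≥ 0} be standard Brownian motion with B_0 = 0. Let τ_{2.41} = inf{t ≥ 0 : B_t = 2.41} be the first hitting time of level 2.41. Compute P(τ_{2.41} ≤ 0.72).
P(τ_{2.41} ≤ 0.72) = 2(1 − Φ(2.41/√0.72)) = 2(1 − Φ(2.8402)) ≈ 0.0045

By the reflection principle for standard BM, P(τ_b ≤ t) = 2 · P(B_t ≥ b). Since B_t ~ N(0, t), P(B_t ≥ 2.41) = 1 − Φ(2.41/√t) = 1 − Φ(2.41/√0.72) = 1 − Φ(2.8402) ≈ 0.00225. Doubling: P(τ_{2.41} ≤ 0.72) ≈ 2 · 0.00225 = 0.00450 ≈ 0.0045.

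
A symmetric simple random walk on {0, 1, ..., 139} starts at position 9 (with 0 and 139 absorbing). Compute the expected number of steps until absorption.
E[τ | X_0 = 9] = 1170

Let v_k = E[τ | X_0 = k]. Boundary: v_0 = v_139 = 0. Recurrence: v_k = 1 + (v_{k-1} + v_{k+1})/2 for 1 ≤ k ≤ 138. The particular solution to v_k − (v_{k-1} + v_{k+1})/2 = 1 is v_k = −k^2. Adding homogeneous solution A + B k and matching boundaries gives v_k = k (139 − k). Substituting k = 9: v_9 = 9 · 130 = 1170.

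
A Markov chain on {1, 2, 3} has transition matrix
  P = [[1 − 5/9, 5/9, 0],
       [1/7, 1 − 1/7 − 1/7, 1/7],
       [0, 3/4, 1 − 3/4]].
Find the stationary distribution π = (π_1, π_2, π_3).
π = (27/152, 105/152, 5/38)

This is a birth-death chain on three states, which satisfies detailed balance: π_1 · P_{12} = π_2 · P_{21} and π_2 · P_{23} = π_3 · P_{32}.
From π_1 · 5/9 = π_2 · 1/7: π_2/π_1 = (5/9)/(1/7) = 35/9.
From π_2 · 1/7 = π_3 · 3/4: π_3/π_2 = (1/7)/(3/4) = 4/21.
Take π_1 proportional to 1; then unnormalized π = (1, 35/9, 20/27). Normalize by dividing by the sum 152/27:
  π = (27/152, 105/152, 5/38).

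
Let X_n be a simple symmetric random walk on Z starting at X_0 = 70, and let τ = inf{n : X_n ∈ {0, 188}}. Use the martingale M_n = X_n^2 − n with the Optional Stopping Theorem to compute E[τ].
E[τ] = 8260

M_n = X_n^2 − n is a martingale (since E[X_{n+1}^2 | F_n] = X_n^2 + 1). By OST (τ has finite mean in a bounded region), E[M_τ] = E[M_0] = X_0^2 − 0 = 70^2 = 4900. Also E[M_τ] = E[X_τ^2] − E[τ]. The walk exits at 0 or 188, with P(hit 188 first) = 70/188, so E[X_τ^2] = 188^2 · 70/188 + 0 = 13160. Thus E[τ] = E[X_τ^2] − E[M_τ] = 13160 − 4900 = 8260 = 70(188 − 70) = 8260.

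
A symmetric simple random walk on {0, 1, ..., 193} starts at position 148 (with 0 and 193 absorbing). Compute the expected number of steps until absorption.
E[τ | X_0 = 148] = 6660

Let v_k = E[τ | X_0 = k]. Boundary: v_0 = v_193 = 0. Recurrence: v_k = 1 + (v_{k-1} + v_{k+1})/2 for 1 ≤ k ≤ 192. The particular solution to v_k − (v_{k-1} + v_{k+1})/2 = 1 is v_k = −k^2. Adding homogeneous solution A + B k and matching boundaries gives v_k = k (193 − k). Substituting k = 148: v_148 = 148 · 45 = 6660.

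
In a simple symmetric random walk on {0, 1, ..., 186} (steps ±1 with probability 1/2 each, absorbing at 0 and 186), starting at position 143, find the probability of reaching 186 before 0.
P(hit 186 before 0) = 143/186

Let u_k = P(hit 186 before 0 | start at k). Then u_0 = 0, u_186 = 1, and u_k = u_{k-1}/2 + u_{k+1}/2 for 1 ≤ k ≤ 185. This harmonic recurrence is solved by u_k = k/186, giving u_143 = 143/186.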